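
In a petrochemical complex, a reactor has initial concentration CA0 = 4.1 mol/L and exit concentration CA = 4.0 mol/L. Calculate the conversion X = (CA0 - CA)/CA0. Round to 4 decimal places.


X = (CA0 - CA) / CA0
X = (4.1 - 4.0) / 4.1
X = 0.1 / 4.1
X = 0.0244


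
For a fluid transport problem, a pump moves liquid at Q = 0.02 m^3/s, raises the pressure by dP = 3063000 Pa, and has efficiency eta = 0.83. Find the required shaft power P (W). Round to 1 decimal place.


P = Q * dP / eta
P = 0.02 * 3063000 / 0.83
P = 61260.0 / 0.83
P = 73807.2 W


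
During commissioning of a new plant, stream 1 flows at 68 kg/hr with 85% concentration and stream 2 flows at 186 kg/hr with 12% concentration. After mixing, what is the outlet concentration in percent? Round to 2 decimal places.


Mass balance on solute: F1*x1 + F2*x2 = F3*x3
F3 = F1 + F2 = 68 + 186 = 254 kg/hr
x3 = (F1*x1 + F2*x2)/F3
x3 = (68*0.85 + 186*0.12) / 254
x3 = 31.54%


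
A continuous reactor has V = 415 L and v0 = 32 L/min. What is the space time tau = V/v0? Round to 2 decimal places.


tau = V / v0
tau = 415 / 32
tau = 12.97 min


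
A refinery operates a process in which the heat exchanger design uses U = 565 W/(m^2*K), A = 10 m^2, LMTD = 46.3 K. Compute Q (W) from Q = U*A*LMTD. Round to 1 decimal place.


Q = U * A * LMTD
Q = 565 * 10 * 46.3
Q = 261595.0 W


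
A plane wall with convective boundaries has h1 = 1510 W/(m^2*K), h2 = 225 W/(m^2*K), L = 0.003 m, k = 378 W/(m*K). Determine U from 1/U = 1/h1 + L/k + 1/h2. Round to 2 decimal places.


1/U = 1/h1 + L/k + 1/h2
1/U = 1/1510 + 0.003/378 + 1/225
1/U = 0.0006622517 + 7.9365e-06 + 0.0044444444
1/U = 0.0051146326
U = 195.52 W/(m^2*K)


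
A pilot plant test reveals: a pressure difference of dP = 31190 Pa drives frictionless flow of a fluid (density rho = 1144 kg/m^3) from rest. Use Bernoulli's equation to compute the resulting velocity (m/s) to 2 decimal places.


v = sqrt(2*dP/rho)
v = sqrt(2*31190/1144)
v = sqrt(54.527972)
v = 7.38 m/s


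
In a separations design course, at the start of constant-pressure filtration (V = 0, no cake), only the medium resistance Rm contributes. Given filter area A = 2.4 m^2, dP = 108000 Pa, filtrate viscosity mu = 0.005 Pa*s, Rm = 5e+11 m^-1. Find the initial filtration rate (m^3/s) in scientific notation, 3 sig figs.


rate = A * dP / (mu * Rm)
rate = 2.4 * 108000 / (0.005 * 5e+11)
rate = 259200.0 / 2.500e+09
rate = 1.04e-04 m^3/s


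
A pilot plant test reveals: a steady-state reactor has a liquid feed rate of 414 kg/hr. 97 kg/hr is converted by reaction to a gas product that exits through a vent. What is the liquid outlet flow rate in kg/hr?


Steady-state mass balance on the main outlet: F_out = F_in - F_removed
F_out = 414 - 97
F_out = 317 kg/hr


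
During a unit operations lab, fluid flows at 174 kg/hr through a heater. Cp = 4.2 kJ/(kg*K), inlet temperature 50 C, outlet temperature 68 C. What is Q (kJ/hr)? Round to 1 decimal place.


Q = m_dot * Cp * (T2 - T1)
Q = 174 * 4.2 * (68 - 50)
Q = 174 * 4.2 * 18
Q = 13154.4 kJ/hr


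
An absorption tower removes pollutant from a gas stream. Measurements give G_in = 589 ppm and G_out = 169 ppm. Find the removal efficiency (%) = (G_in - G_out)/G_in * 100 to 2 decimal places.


Efficiency = (G_in - G_out) / G_in * 100%
Efficiency = (589 - 169) / 589 * 100
Efficiency = 420 / 589 * 100
Efficiency = 71.31%


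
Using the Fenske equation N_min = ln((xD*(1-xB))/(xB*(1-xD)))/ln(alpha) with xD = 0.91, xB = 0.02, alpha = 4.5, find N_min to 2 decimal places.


N_min = ln((xD*(1-xB))/(xB*(1-xD))) / ln(alpha)
Numerator inside ln: 0.8918 / 0.0018 = 495.444444
ln(495.444444) = 6.205455
ln(alpha) = ln(4.5) = 1.504077
N_min = 6.205455 / 1.504077 = 4.13


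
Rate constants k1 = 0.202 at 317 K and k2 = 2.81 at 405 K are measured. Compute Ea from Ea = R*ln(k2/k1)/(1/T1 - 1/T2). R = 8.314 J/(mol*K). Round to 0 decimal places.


Ea = R * ln(k2/k1) / (1/T1 - 1/T2)
ln(k2/k1) = ln(2.81/0.202) = 2.6326721
1/T1 - 1/T2 = 1/317 - 1/405 = 0.00068543833
Ea = 8.314 * 2.6326721 / 0.00068543833
Ea = 31933 J/mol


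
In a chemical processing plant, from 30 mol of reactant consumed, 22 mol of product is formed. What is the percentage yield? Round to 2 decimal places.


Yield = (moles product / moles consumed) * 100%
Yield = (22 / 30) * 100
Yield = 0.7333 * 100
Yield = 73.33%


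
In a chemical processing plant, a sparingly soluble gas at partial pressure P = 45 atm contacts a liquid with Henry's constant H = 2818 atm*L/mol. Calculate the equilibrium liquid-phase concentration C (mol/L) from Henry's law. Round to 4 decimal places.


C = P / H
C = 45 / 2818
C = 0.0160 mol/L


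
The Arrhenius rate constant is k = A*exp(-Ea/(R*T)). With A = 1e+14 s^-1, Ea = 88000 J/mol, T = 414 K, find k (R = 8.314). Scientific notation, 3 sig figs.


k = A * exp(-Ea/(R*T))
k = 1e+14 * exp(-88000 / (8.314 * 414))
k = 1e+14 * exp(-25.566561)
k = 7.88e+02


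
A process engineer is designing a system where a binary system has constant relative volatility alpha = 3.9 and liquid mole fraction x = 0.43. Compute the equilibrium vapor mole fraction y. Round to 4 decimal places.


y = alpha*x / (1 + (alpha-1)*x)
y = 3.9*0.43 / (1 + (3.9-1)*0.43)
y = 1.677 / (1 + 1.247)
y = 1.677 / 2.247
y = 0.7463


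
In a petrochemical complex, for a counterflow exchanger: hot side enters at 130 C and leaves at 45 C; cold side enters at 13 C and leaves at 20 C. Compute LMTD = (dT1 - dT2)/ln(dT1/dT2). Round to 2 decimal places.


dT1 = Th_in - Tc_out = 130 - 20 = 110
dT2 = Th_out - Tc_in = 45 - 13 = 32
LMTD = (dT1 - dT2) / ln(dT1/dT2)
LMTD = (110 - 32) / ln(110/32)
LMTD = 63.17 K


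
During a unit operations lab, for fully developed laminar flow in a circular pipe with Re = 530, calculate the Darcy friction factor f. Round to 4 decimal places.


f = 64 / Re
f = 64 / 530
f = 0.1208


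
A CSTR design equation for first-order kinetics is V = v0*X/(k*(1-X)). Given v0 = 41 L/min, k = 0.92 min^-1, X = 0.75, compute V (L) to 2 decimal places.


V = v0 * X / (k * (1 - X))
V = 41 * 0.75 / (0.92 * (1 - 0.75))
V = 30.75 / (0.92 * 0.25)
V = 30.75 / 0.23
V = 133.70 L


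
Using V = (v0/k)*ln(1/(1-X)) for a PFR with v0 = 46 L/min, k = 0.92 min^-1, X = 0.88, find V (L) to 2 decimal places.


V = (v0/k) * ln(1/(1-X))
V = (46/0.92) * ln(1/(1-0.88))
V = 50.0 * ln(8.333333)
V = 50.0 * 2.120263
V = 106.01 L


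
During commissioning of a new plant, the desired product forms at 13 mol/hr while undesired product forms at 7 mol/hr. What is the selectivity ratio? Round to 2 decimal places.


S = desired product rate / undesired product rate
S = 13 / 7
S = 1.86


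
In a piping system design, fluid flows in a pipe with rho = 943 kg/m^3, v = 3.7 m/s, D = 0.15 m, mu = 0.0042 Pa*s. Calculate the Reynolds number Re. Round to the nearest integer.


Re = rho * v * D / mu
Re = 943 * 3.7 * 0.15 / 0.0042
Re = 523.365 / 0.0042
Re = 124611


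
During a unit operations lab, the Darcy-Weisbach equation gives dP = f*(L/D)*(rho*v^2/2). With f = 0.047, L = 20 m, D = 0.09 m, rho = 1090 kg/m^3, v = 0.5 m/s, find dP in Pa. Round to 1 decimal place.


dP = f * (L/D) * (rho*v^2/2)
dP = 0.047 * (20/0.09) * (1090*0.5^2/2)
L/D = 222.22222222
rho*v^2/2 = 1090*0.25/2 = 136.25
dP = 0.047 * 222.22222222 * 136.25
dP = 1423.1 Pa


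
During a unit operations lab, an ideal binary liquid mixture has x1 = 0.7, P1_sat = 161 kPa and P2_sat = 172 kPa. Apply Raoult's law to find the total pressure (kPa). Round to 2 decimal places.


P = x1*P1_sat + x2*P2_sat
x2 = 1 - x1 = 1 - 0.7 = 0.3
P = 0.7*161 + 0.3*172
P = 112.7 + 51.6
P = 164.30 kPa


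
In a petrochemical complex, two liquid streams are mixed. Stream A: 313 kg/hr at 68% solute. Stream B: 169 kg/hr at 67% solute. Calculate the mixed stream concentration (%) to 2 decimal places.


Mass balance on solute: F1*x1 + F2*x2 = F3*x3
F3 = F1 + F2 = 313 + 169 = 482 kg/hr
x3 = (F1*x1 + F2*x2)/F3
x3 = (313*0.68 + 169*0.67) / 482
x3 = 67.65%


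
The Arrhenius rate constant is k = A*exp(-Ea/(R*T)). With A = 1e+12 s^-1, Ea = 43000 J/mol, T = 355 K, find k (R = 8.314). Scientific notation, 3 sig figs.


k = A * exp(-Ea/(R*T))
k = 1e+12 * exp(-43000 / (8.314 * 355))
k = 1e+12 * exp(-14.569011)
k = 4.71e+05


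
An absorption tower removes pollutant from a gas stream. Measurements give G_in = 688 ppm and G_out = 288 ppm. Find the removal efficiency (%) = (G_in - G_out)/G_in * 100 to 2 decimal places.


Efficiency = (G_in - G_out) / G_in * 100%
Efficiency = (688 - 288) / 688 * 100
Efficiency = 400 / 688 * 100
Efficiency = 58.14%


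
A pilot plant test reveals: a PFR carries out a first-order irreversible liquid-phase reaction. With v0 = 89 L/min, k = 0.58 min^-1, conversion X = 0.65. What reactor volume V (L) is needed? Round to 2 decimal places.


V = (v0/k) * ln(1/(1-X))
V = (89/0.58) * ln(1/(1-0.65))
V = 153.448276 * ln(2.857143)
V = 153.448276 * 1.049822
V = 161.09 L


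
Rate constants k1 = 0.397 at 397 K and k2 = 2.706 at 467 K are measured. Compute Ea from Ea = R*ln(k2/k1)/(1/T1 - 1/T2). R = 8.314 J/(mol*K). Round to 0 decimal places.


Ea = R * ln(k2/k1) / (1/T1 - 1/T2)
ln(k2/k1) = ln(2.706/0.397) = 1.9192905
1/T1 - 1/T2 = 1/397 - 1/467 = 0.000377564065
Ea = 8.314 * 1.9192905 / 0.000377564065
Ea = 42263 J/mol


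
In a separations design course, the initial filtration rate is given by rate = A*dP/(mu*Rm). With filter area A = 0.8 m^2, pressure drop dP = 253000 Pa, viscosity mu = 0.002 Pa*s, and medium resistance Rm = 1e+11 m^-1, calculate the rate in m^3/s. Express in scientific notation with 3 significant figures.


rate = A * dP / (mu * Rm)
rate = 0.8 * 253000 / (0.002 * 1e+11)
rate = 202400.0 / 2.000e+08
rate = 1.01e-03 m^3/s


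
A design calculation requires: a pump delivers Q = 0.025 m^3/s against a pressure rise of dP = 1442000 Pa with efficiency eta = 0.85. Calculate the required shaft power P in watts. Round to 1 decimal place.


P = Q * dP / eta
P = 0.025 * 1442000 / 0.85
P = 36050.0 / 0.85
P = 42411.8 W


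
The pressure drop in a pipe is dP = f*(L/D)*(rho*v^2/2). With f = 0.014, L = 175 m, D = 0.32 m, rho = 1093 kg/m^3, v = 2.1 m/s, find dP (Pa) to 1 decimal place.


dP = f * (L/D) * (rho*v^2/2)
dP = 0.014 * (175/0.32) * (1093*2.1^2/2)
L/D = 546.875
rho*v^2/2 = 1093*4.41/2 = 2410.065
dP = 0.014 * 546.875 * 2410.065
dP = 18452.1 Pa


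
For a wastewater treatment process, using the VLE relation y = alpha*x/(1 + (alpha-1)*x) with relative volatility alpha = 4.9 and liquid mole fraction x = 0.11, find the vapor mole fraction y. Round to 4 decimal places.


y = alpha*x / (1 + (alpha-1)*x)
y = 4.9*0.11 / (1 + (4.9-1)*0.11)
y = 0.539 / (1 + 0.429)
y = 0.539 / 1.429
y = 0.3772


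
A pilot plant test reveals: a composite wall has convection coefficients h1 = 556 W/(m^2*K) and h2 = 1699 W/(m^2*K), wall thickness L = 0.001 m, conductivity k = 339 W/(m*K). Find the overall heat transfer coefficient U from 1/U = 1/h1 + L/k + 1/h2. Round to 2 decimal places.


1/U = 1/h1 + L/k + 1/h2
1/U = 1/556 + 0.001/339 + 1/1699
1/U = 0.0017985612 + 2.9499e-06 + 0.0005885815
1/U = 0.0023900926
U = 418.39 W/(m^2*K)


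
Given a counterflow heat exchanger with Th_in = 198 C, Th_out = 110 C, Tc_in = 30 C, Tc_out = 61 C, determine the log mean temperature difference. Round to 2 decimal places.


dT1 = Th_in - Tc_out = 198 - 61 = 137
dT2 = Th_out - Tc_in = 110 - 30 = 80
LMTD = (dT1 - dT2) / ln(dT1/dT2)
LMTD = (137 - 80) / ln(137/80)
LMTD = 105.96 K


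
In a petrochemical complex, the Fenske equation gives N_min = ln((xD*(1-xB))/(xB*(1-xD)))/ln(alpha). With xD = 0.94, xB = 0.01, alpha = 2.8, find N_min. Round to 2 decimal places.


N_min = ln((xD*(1-xB))/(xB*(1-xD))) / ln(alpha)
Numerator inside ln: 0.9306 / 0.0006 = 1551.0
ln(1551.0) = 7.346655
ln(alpha) = ln(2.8) = 1.029619
N_min = 7.346655 / 1.029619 = 7.14


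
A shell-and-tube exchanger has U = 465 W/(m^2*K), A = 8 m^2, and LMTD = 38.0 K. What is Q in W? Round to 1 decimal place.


Q = U * A * LMTD
Q = 465 * 8 * 38.0
Q = 141360.0 W


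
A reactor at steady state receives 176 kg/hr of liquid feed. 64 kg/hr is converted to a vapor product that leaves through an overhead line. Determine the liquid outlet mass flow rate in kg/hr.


Steady-state mass balance on the main outlet: F_out = F_in - F_removed
F_out = 176 - 64
F_out = 112 kg/hr


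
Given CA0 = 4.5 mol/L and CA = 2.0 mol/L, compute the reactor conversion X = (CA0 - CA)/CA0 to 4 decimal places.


X = (CA0 - CA) / CA0
X = (4.5 - 2.0) / 4.5
X = 2.5 / 4.5
X = 0.5556


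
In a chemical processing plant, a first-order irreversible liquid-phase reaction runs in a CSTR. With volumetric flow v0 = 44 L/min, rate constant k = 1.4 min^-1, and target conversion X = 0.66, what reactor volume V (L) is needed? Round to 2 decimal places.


V = v0 * X / (k * (1 - X))
V = 44 * 0.66 / (1.4 * (1 - 0.66))
V = 29.04 / (1.4 * 0.34)
V = 29.04 / 0.476
V = 61.01 L


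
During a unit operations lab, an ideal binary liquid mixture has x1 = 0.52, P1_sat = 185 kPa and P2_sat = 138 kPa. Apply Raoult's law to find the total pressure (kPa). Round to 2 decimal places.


P = x1*P1_sat + x2*P2_sat
x2 = 1 - x1 = 1 - 0.52 = 0.48
P = 0.52*185 + 0.48*138
P = 96.2 + 66.24
P = 162.44 kPa


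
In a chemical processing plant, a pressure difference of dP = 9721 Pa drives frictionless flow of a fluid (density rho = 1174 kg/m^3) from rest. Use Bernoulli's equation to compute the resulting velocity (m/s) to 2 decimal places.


v = sqrt(2*dP/rho)
v = sqrt(2*9721/1174)
v = sqrt(16.560477)
v = 4.07 m/s


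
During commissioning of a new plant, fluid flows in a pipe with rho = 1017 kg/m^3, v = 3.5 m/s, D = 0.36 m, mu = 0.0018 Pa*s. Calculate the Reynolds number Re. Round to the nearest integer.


Re = rho * v * D / mu
Re = 1017 * 3.5 * 0.36 / 0.0018
Re = 1281.42 / 0.0018
Re = 711900


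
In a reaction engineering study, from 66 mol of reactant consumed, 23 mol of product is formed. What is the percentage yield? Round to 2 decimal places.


Yield = (moles product / moles consumed) * 100%
Yield = (23 / 66) * 100
Yield = 0.3485 * 100
Yield = 34.85%


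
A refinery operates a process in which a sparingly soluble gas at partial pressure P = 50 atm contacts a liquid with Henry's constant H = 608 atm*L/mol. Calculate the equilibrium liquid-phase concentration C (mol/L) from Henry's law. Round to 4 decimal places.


C = P / H
C = 50 / 608
C = 0.0822 mol/L


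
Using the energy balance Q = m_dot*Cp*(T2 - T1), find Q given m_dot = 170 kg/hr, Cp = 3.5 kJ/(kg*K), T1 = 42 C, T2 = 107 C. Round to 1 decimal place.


Q = m_dot * Cp * (T2 - T1)
Q = 170 * 3.5 * (107 - 42)
Q = 170 * 3.5 * 65
Q = 38675.0 kJ/hr


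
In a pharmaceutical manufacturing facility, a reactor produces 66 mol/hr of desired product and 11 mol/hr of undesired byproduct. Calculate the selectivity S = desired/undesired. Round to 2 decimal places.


S = desired product rate / undesired product rate
S = 66 / 11
S = 6.00


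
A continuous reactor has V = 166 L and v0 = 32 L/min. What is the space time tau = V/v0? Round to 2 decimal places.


tau = V / v0
tau = 166 / 32
tau = 5.19 min


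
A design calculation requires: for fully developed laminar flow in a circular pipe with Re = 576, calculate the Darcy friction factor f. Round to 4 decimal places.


f = 64 / Re
f = 64 / 576
f = 0.1111


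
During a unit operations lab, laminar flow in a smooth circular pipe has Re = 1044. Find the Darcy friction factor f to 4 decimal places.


f = 64 / Re
f = 64 / 1044
f = 0.0613


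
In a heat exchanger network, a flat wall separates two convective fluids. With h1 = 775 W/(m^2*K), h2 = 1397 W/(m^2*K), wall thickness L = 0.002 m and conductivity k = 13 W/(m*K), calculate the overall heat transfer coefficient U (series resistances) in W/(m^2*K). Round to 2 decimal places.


1/U = 1/h1 + L/k + 1/h2
1/U = 1/775 + 0.002/13 + 1/1397
1/U = 0.0012903226 + 0.0001538462 + 0.0007158196
1/U = 0.0021599884
U = 462.97 W/(m^2*K)


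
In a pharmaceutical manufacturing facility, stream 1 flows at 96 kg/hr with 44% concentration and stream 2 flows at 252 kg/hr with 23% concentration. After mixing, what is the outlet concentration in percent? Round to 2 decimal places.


Mass balance on solute: F1*x1 + F2*x2 = F3*x3
F3 = F1 + F2 = 96 + 252 = 348 kg/hr
x3 = (F1*x1 + F2*x2)/F3
x3 = (96*0.44 + 252*0.23) / 348
x3 = 28.79%


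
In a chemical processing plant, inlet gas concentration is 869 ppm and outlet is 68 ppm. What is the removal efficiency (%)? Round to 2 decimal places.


Efficiency = (G_in - G_out) / G_in * 100%
Efficiency = (869 - 68) / 869 * 100
Efficiency = 801 / 869 * 100
Efficiency = 92.17%


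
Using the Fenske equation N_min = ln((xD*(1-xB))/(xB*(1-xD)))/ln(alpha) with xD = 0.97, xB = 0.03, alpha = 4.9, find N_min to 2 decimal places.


N_min = ln((xD*(1-xB))/(xB*(1-xD))) / ln(alpha)
Numerator inside ln: 0.9409 / 0.0009 = 1045.444444
ln(1045.444444) = 6.952197
ln(alpha) = ln(4.9) = 1.589235
N_min = 6.952197 / 1.589235 = 4.37


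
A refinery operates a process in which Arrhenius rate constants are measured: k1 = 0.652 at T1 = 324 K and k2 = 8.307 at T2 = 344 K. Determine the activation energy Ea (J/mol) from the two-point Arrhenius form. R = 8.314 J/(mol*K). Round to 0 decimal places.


Ea = R * ln(k2/k1) / (1/T1 - 1/T2)
ln(k2/k1) = ln(8.307/0.652) = 2.5448092
1/T1 - 1/T2 = 1/324 - 1/344 = 0.000179443009
Ea = 8.314 * 2.5448092 / 0.000179443009
Ea = 117907 J/mol


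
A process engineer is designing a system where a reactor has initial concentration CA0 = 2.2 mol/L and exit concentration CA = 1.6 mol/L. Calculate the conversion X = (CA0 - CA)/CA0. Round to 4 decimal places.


X = (CA0 - CA) / CA0
X = (2.2 - 1.6) / 2.2
X = 0.6 / 2.2
X = 0.2727


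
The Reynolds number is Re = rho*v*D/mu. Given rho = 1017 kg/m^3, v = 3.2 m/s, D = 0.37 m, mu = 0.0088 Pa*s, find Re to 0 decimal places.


Re = rho * v * D / mu
Re = 1017 * 3.2 * 0.37 / 0.0088
Re = 1204.128 / 0.0088
Re = 136833


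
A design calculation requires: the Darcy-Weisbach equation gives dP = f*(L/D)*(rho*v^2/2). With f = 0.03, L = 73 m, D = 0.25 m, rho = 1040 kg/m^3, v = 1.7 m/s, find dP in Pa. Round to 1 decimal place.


dP = f * (L/D) * (rho*v^2/2)
dP = 0.03 * (73/0.25) * (1040*1.7^2/2)
L/D = 292.0
rho*v^2/2 = 1040*2.89/2 = 1502.8
dP = 0.03 * 292.0 * 1502.8
dP = 13164.5 Pa


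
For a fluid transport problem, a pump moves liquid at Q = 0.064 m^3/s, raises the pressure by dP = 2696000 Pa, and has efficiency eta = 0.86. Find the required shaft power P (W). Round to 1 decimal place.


P = Q * dP / eta
P = 0.064 * 2696000 / 0.86
P = 172544.0 / 0.86
P = 200632.6 W


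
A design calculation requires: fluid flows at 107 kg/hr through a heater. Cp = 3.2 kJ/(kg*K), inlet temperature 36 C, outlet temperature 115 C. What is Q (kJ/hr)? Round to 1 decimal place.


Q = m_dot * Cp * (T2 - T1)
Q = 107 * 3.2 * (115 - 36)
Q = 107 * 3.2 * 79
Q = 27049.6 kJ/hr


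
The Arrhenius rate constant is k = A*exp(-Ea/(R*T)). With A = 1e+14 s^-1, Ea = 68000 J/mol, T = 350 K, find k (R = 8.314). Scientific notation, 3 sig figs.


k = A * exp(-Ea/(R*T))
k = 1e+14 * exp(-68000 / (8.314 * 350))
k = 1e+14 * exp(-23.368501)
k = 7.10e+03


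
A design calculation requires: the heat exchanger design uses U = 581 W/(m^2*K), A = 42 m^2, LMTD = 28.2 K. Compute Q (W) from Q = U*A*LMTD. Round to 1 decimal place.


Q = U * A * LMTD
Q = 581 * 42 * 28.2
Q = 688136.4 W


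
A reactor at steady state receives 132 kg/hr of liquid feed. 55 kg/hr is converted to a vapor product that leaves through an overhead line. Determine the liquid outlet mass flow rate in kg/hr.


Steady-state mass balance on the main outlet: F_out = F_in - F_removed
F_out = 132 - 55
F_out = 77 kg/hr


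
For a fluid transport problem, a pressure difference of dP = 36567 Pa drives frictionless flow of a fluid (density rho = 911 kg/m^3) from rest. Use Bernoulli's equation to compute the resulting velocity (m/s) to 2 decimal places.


v = sqrt(2*dP/rho)
v = sqrt(2*36567/911)
v = sqrt(80.278814)
v = 8.96 m/s


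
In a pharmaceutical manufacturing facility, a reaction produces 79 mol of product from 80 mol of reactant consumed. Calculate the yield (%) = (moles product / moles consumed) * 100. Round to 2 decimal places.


Yield = (moles product / moles consumed) * 100%
Yield = (79 / 80) * 100
Yield = 0.9875 * 100
Yield = 98.75%


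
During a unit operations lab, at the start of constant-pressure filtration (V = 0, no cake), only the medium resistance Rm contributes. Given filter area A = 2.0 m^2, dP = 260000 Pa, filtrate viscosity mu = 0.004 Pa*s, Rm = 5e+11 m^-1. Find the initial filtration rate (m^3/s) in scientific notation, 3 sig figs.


rate = A * dP / (mu * Rm)
rate = 2.0 * 260000 / (0.004 * 5e+11)
rate = 520000.0 / 2.000e+09
rate = 2.60e-04 m^3/s


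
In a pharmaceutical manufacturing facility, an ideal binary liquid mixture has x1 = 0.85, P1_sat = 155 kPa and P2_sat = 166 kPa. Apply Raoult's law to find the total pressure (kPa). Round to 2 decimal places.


P = x1*P1_sat + x2*P2_sat
x2 = 1 - x1 = 1 - 0.85 = 0.15
P = 0.85*155 + 0.15*166
P = 131.75 + 24.9
P = 156.65 kPa


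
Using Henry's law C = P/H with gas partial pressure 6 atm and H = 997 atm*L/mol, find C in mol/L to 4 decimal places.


C = P / H
C = 6 / 997
C = 0.0060 mol/L


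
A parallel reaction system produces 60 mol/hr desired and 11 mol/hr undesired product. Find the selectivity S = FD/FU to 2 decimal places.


S = desired product rate / undesired product rate
S = 60 / 11
S = 5.45


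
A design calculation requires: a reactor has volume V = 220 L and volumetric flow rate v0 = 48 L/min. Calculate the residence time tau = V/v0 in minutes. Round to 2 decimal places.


tau = V / v0
tau = 220 / 48
tau = 4.58 min


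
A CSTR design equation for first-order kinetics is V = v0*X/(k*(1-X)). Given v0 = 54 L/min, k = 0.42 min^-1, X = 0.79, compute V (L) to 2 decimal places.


V = v0 * X / (k * (1 - X))
V = 54 * 0.79 / (0.42 * (1 - 0.79))
V = 42.66 / (0.42 * 0.21)
V = 42.66 / 0.0882
V = 483.67 L


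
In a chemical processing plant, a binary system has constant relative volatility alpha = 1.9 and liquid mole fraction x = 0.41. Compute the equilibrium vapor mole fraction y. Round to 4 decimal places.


y = alpha*x / (1 + (alpha-1)*x)
y = 1.9*0.41 / (1 + (1.9-1)*0.41)
y = 0.779 / (1 + 0.369)
y = 0.779 / 1.369
y = 0.5690


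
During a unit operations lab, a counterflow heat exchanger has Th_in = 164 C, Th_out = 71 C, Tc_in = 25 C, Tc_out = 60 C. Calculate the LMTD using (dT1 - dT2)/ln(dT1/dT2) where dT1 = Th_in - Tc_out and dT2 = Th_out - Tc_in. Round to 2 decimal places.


dT1 = Th_in - Tc_out = 164 - 60 = 104
dT2 = Th_out - Tc_in = 71 - 25 = 46
LMTD = (dT1 - dT2) / ln(dT1/dT2)
LMTD = (104 - 46) / ln(104/46)
LMTD = 71.10 K


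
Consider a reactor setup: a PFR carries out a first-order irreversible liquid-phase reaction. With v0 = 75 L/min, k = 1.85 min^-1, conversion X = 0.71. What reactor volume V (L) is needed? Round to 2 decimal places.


V = (v0/k) * ln(1/(1-X))
V = (75/1.85) * ln(1/(1-0.71))
V = 40.540541 * ln(3.448276)
V = 40.540541 * 1.237874
V = 50.18 L


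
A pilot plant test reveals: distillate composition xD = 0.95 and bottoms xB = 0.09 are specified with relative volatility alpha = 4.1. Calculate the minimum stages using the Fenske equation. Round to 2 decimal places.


N_min = ln((xD*(1-xB))/(xB*(1-xD))) / ln(alpha)
Numerator inside ln: 0.8645 / 0.0045 = 192.111111
ln(192.111111) = 5.258074
ln(alpha) = ln(4.1) = 1.410987
N_min = 5.258074 / 1.410987 = 3.73


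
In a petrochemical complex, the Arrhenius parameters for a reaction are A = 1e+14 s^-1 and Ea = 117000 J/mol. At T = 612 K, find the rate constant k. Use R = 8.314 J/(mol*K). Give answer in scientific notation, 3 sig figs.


k = A * exp(-Ea/(R*T))
k = 1e+14 * exp(-117000 / (8.314 * 612))
k = 1e+14 * exp(-22.994524)
k = 1.03e+04


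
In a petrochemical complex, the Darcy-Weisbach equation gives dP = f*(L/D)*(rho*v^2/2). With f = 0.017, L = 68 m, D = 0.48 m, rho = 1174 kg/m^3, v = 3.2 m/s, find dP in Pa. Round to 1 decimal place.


dP = f * (L/D) * (rho*v^2/2)
dP = 0.017 * (68/0.48) * (1174*3.2^2/2)
L/D = 141.66666667
rho*v^2/2 = 1174*10.24/2 = 6010.88
dP = 0.017 * 141.66666667 * 6010.88
dP = 14476.2 Pa


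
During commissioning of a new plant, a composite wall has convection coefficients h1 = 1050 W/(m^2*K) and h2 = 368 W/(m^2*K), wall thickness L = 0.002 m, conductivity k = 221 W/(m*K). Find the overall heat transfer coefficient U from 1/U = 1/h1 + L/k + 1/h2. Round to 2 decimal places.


1/U = 1/h1 + L/k + 1/h2
1/U = 1/1050 + 0.002/221 + 1/368
1/U = 0.000952381 + 9.0498e-06 + 0.0027173913
1/U = 0.0036788221
U = 271.83 W/(m^2*K)


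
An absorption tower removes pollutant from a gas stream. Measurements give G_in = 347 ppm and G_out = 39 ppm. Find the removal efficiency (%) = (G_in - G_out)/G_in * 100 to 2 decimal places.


Efficiency = (G_in - G_out) / G_in * 100%
Efficiency = (347 - 39) / 347 * 100
Efficiency = 308 / 347 * 100
Efficiency = 88.76%


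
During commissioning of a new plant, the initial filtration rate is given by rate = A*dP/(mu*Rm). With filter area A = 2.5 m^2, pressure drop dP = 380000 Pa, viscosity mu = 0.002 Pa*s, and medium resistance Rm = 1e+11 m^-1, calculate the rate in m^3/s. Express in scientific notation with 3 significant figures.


rate = A * dP / (mu * Rm)
rate = 2.5 * 380000 / (0.002 * 1e+11)
rate = 950000.0 / 2.000e+08
rate = 4.75e-03 m^3/s


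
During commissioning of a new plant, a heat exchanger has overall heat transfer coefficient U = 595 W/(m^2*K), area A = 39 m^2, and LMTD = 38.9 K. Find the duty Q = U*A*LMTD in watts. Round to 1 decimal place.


Q = U * A * LMTD
Q = 595 * 39 * 38.9
Q = 902674.5 W


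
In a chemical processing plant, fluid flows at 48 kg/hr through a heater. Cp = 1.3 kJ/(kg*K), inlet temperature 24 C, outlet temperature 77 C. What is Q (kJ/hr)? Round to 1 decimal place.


Q = m_dot * Cp * (T2 - T1)
Q = 48 * 1.3 * (77 - 24)
Q = 48 * 1.3 * 53
Q = 3307.2 kJ/hr


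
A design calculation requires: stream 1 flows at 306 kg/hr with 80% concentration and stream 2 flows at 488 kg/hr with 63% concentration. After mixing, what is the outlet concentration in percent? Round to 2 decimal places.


Mass balance on solute: F1*x1 + F2*x2 = F3*x3
F3 = F1 + F2 = 306 + 488 = 794 kg/hr
x3 = (F1*x1 + F2*x2)/F3
x3 = (306*0.8 + 488*0.63) / 794
x3 = 69.55%


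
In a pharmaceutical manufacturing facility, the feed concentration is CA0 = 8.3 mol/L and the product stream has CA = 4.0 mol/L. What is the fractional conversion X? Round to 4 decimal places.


X = (CA0 - CA) / CA0
X = (8.3 - 4.0) / 8.3
X = 4.3 / 8.3
X = 0.5181


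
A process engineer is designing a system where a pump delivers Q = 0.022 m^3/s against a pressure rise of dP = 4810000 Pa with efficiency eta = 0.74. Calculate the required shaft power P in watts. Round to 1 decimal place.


P = Q * dP / eta
P = 0.022 * 4810000 / 0.74
P = 105820.0 / 0.74
P = 143000.0 W


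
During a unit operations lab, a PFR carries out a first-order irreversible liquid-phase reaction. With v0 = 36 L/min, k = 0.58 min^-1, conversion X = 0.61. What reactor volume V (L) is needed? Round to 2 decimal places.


V = (v0/k) * ln(1/(1-X))
V = (36/0.58) * ln(1/(1-0.61))
V = 62.068966 * ln(2.564103)
V = 62.068966 * 0.941609
V = 58.44 L


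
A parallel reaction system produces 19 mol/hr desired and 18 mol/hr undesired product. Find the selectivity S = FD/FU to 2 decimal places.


S = desired product rate / undesired product rate
S = 19 / 18
S = 1.06


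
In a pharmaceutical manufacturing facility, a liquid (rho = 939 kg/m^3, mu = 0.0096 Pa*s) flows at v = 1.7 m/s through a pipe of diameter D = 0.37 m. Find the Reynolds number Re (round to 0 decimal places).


Re = rho * v * D / mu
Re = 939 * 1.7 * 0.37 / 0.0096
Re = 590.631 / 0.0096
Re = 61524


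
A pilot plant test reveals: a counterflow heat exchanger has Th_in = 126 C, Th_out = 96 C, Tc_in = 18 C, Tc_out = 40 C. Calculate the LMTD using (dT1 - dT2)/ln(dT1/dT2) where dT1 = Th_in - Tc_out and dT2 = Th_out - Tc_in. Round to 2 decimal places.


dT1 = Th_in - Tc_out = 126 - 40 = 86
dT2 = Th_out - Tc_in = 96 - 18 = 78
LMTD = (dT1 - dT2) / ln(dT1/dT2)
LMTD = (86 - 78) / ln(86/78)
LMTD = 81.93 K


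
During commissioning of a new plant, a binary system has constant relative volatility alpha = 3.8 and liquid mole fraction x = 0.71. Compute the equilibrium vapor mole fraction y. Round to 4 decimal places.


y = alpha*x / (1 + (alpha-1)*x)
y = 3.8*0.71 / (1 + (3.8-1)*0.71)
y = 2.698 / (1 + 1.988)
y = 2.698 / 2.988
y = 0.9029


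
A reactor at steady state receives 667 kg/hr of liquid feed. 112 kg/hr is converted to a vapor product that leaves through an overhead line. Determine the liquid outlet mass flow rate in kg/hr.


Steady-state mass balance on the main outlet: F_out = F_in - F_removed
F_out = 667 - 112
F_out = 555 kg/hr


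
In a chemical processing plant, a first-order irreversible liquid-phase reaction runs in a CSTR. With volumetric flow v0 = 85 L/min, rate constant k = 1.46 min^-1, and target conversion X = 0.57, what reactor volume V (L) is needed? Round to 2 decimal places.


V = v0 * X / (k * (1 - X))
V = 85 * 0.57 / (1.46 * (1 - 0.57))
V = 48.45 / (1.46 * 0.43)
V = 48.45 / 0.6278
V = 77.17 L


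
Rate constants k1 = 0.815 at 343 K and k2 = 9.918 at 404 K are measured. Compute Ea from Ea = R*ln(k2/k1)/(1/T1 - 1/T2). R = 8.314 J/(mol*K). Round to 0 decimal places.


Ea = R * ln(k2/k1) / (1/T1 - 1/T2)
ln(k2/k1) = ln(9.918/0.815) = 2.4989185
1/T1 - 1/T2 = 1/343 - 1/404 = 0.00044020437
Ea = 8.314 * 2.4989185 / 0.00044020437
Ea = 47196 J/mol


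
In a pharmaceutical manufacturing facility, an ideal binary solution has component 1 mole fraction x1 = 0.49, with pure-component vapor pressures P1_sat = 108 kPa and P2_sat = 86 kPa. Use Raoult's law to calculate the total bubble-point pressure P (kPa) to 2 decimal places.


P = x1*P1_sat + x2*P2_sat
x2 = 1 - x1 = 1 - 0.49 = 0.51
P = 0.49*108 + 0.51*86
P = 52.92 + 43.86
P = 96.78 kPa


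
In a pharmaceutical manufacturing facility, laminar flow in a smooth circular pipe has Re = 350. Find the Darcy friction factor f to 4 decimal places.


f = 64 / Re
f = 64 / 350
f = 0.1829


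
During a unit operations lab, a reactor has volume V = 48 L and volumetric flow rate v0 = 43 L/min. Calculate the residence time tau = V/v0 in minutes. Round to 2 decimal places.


tau = V / v0
tau = 48 / 43
tau = 1.12 min


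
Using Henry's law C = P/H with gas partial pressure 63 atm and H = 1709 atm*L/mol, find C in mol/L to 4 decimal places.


C = P / H
C = 63 / 1709
C = 0.0369 mol/L


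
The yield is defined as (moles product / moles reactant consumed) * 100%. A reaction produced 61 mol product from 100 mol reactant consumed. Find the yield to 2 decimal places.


Yield = (moles product / moles consumed) * 100%
Yield = (61 / 100) * 100
Yield = 0.61 * 100
Yield = 61.00%


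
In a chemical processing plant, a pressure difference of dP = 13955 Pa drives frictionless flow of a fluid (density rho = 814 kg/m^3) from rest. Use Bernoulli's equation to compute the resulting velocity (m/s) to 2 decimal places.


v = sqrt(2*dP/rho)
v = sqrt(2*13955/814)
v = sqrt(34.287469)
v = 5.86 m/s


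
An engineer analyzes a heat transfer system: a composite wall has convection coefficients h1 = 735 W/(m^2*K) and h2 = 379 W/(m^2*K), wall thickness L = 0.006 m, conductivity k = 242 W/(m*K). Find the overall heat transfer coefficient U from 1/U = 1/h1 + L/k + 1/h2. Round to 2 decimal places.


1/U = 1/h1 + L/k + 1/h2
1/U = 1/735 + 0.006/242 + 1/379
1/U = 0.0013605442 + 2.47934e-05 + 0.0026385224
1/U = 0.00402386
U = 248.52 W/(m^2*K)


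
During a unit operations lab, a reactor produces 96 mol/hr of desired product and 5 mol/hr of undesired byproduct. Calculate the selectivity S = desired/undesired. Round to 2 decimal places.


S = desired product rate / undesired product rate
S = 96 / 5
S = 19.20


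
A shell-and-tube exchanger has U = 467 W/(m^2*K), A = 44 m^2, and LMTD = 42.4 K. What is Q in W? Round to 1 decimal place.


Q = U * A * LMTD
Q = 467 * 44 * 42.4
Q = 871235.2 W


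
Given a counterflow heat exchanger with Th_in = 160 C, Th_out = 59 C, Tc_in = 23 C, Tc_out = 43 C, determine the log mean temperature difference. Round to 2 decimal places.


dT1 = Th_in - Tc_out = 160 - 43 = 117
dT2 = Th_out - Tc_in = 59 - 23 = 36
LMTD = (dT1 - dT2) / ln(dT1/dT2)
LMTD = (117 - 36) / ln(117/36)
LMTD = 68.72 K


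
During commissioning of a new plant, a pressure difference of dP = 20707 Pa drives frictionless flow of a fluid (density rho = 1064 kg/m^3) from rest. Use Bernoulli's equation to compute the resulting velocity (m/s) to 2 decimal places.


v = sqrt(2*dP/rho)
v = sqrt(2*20707/1064)
v = sqrt(38.922932)
v = 6.24 m/s


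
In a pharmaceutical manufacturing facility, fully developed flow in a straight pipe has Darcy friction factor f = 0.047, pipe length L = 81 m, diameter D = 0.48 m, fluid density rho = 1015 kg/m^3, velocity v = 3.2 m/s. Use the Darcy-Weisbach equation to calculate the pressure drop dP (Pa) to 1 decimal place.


dP = f * (L/D) * (rho*v^2/2)
dP = 0.047 * (81/0.48) * (1015*3.2^2/2)
L/D = 168.75
rho*v^2/2 = 1015*10.24/2 = 5196.8
dP = 0.047 * 168.75 * 5196.8
dP = 41217.1 Pa


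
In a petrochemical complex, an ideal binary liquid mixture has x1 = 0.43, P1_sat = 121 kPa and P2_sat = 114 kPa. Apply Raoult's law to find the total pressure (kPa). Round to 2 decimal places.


P = x1*P1_sat + x2*P2_sat
x2 = 1 - x1 = 1 - 0.43 = 0.57
P = 0.43*121 + 0.57*114
P = 52.03 + 64.98
P = 117.01 kPa


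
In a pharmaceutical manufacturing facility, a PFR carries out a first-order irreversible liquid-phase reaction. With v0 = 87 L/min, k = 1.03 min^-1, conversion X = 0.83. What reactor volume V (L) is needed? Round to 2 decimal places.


V = (v0/k) * ln(1/(1-X))
V = (87/1.03) * ln(1/(1-0.83))
V = 84.466019 * ln(5.882353)
V = 84.466019 * 1.771957
V = 149.67 L


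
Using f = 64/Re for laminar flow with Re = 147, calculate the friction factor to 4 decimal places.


f = 64 / Re
f = 64 / 147
f = 0.4354


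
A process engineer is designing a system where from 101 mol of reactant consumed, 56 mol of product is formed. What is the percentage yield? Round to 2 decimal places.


Yield = (moles product / moles consumed) * 100%
Yield = (56 / 101) * 100
Yield = 0.5545 * 100
Yield = 55.45%


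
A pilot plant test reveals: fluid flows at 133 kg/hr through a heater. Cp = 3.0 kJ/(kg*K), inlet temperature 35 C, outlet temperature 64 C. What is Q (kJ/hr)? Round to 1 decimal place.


Q = m_dot * Cp * (T2 - T1)
Q = 133 * 3.0 * (64 - 35)
Q = 133 * 3.0 * 29
Q = 11571.0 kJ/hr


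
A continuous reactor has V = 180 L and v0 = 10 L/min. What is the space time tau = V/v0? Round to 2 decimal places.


tau = V / v0
tau = 180 / 10
tau = 18.00 min


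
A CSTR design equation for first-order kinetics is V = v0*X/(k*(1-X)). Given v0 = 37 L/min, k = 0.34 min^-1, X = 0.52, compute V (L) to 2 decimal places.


V = v0 * X / (k * (1 - X))
V = 37 * 0.52 / (0.34 * (1 - 0.52))
V = 19.24 / (0.34 * 0.48)
V = 19.24 / 0.1632
V = 117.89 L


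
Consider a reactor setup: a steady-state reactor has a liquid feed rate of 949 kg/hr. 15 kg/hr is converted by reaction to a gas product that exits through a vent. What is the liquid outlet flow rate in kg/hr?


Steady-state mass balance on the main outlet: F_out = F_in - F_removed
F_out = 949 - 15
F_out = 934 kg/hr


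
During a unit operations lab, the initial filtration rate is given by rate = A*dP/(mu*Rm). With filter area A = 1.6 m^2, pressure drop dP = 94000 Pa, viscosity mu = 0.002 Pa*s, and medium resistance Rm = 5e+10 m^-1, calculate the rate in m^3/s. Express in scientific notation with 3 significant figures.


rate = A * dP / (mu * Rm)
rate = 1.6 * 94000 / (0.002 * 5e+10)
rate = 150400.0 / 1.000e+08
rate = 1.50e-03 m^3/s


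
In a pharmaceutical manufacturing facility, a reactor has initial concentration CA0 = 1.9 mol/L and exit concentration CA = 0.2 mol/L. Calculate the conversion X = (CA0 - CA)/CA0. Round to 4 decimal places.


X = (CA0 - CA) / CA0
X = (1.9 - 0.2) / 1.9
X = 1.7 / 1.9
X = 0.8947


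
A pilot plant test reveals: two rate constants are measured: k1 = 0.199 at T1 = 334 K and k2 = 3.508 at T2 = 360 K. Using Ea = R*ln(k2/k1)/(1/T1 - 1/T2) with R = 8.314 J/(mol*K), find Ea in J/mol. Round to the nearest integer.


Ea = R * ln(k2/k1) / (1/T1 - 1/T2)
ln(k2/k1) = ln(3.508/0.199) = 2.8694965
1/T1 - 1/T2 = 1/334 - 1/360 = 0.000216234198
Ea = 8.314 * 2.8694965 / 0.000216234198
Ea = 110329 J/mol


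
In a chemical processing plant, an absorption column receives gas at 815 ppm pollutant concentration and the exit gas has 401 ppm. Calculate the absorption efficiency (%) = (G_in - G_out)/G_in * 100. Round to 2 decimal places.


Efficiency = (G_in - G_out) / G_in * 100%
Efficiency = (815 - 401) / 815 * 100
Efficiency = 414 / 815 * 100
Efficiency = 50.80%


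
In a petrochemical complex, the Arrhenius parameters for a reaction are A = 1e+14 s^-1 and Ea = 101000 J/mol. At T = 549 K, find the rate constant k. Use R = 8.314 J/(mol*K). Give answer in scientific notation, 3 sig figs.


k = A * exp(-Ea/(R*T))
k = 1e+14 * exp(-101000 / (8.314 * 549))
k = 1e+14 * exp(-22.127839)
k = 2.45e+04


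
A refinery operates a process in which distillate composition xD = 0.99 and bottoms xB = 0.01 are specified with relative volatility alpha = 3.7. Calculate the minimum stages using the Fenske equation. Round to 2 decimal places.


N_min = ln((xD*(1-xB))/(xB*(1-xD))) / ln(alpha)
Numerator inside ln: 0.9801 / 0.0001 = 9801.0
ln(9801.0) = 9.19024
ln(alpha) = ln(3.7) = 1.308333
N_min = 9.19024 / 1.308333 = 7.02


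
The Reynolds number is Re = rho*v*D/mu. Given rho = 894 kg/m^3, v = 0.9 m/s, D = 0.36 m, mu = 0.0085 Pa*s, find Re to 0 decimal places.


Re = rho * v * D / mu
Re = 894 * 0.9 * 0.36 / 0.0085
Re = 289.656 / 0.0085
Re = 34077


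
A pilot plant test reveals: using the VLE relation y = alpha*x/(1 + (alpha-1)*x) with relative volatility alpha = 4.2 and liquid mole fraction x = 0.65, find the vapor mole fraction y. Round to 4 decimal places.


y = alpha*x / (1 + (alpha-1)*x)
y = 4.2*0.65 / (1 + (4.2-1)*0.65)
y = 2.73 / (1 + 2.08)
y = 2.73 / 3.08
y = 0.8864


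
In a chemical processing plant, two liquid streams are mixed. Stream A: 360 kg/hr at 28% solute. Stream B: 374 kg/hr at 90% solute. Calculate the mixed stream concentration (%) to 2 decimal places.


Mass balance on solute: F1*x1 + F2*x2 = F3*x3
F3 = F1 + F2 = 360 + 374 = 734 kg/hr
x3 = (F1*x1 + F2*x2)/F3
x3 = (360*0.28 + 374*0.9) / 734
x3 = 59.59%


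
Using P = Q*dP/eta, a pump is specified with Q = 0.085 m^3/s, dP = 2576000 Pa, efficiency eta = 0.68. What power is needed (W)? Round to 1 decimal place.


P = Q * dP / eta
P = 0.085 * 2576000 / 0.68
P = 218960.0 / 0.68
P = 322000.0 W


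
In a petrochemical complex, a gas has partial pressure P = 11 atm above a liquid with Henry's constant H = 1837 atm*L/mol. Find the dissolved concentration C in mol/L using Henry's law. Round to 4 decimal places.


C = P / H
C = 11 / 1837
C = 0.0060 mol/L


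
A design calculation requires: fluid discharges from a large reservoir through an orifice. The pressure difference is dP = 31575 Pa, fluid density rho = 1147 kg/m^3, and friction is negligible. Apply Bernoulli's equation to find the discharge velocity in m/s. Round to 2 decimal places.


v = sqrt(2*dP/rho)
v = sqrt(2*31575/1147)
v = sqrt(55.05667)
v = 7.42 m/s


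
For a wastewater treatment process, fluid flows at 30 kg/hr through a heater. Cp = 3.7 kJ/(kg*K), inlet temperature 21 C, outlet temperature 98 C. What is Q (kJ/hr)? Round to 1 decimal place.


Q = m_dot * Cp * (T2 - T1)
Q = 30 * 3.7 * (98 - 21)
Q = 30 * 3.7 * 77
Q = 8547.0 kJ/hr
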